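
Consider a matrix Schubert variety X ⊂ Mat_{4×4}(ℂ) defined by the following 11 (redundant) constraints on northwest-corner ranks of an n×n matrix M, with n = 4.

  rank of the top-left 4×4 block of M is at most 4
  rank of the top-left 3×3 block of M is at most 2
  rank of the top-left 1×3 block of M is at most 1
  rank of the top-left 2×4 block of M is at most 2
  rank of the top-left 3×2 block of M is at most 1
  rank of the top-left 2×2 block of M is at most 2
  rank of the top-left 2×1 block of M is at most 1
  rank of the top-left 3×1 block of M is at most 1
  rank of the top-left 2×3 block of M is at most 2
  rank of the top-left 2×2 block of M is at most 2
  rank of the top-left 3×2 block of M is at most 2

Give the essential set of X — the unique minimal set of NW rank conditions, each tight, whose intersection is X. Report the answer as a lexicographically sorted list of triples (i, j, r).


Computing R[i][j] = min implied NW-rank bound (n=4, 11 conditions):

  i=1: 1, 1, 1, 1
  i=2: 1, 1, 2, 2
  i=3: 1, 1, 2, 3
  i=4: 1, 2, 3, 4

the unique w with this rank table is (1, 3, 4, 2).

ℓ(w)=2; the 1 essential cell (i,j,r):

[(3, 2, 1)]


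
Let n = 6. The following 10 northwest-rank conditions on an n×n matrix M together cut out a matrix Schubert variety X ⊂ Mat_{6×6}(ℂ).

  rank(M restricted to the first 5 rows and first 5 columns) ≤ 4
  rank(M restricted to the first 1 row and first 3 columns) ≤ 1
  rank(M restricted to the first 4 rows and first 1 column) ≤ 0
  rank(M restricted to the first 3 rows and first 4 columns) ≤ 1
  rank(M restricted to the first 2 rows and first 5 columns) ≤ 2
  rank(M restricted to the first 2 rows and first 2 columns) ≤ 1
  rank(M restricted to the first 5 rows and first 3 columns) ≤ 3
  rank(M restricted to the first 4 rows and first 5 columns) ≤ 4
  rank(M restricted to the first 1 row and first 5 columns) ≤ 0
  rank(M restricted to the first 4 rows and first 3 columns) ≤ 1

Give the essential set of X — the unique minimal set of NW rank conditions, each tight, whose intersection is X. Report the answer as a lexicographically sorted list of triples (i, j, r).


Rank table r_w(6×6) implied by the 10 constraints:

  row 1: 0 | 0 | 0 | 0 | 0 | 1
  row 2: 0 | 1 | 1 | 1 | 1 | 2
  row 3: 0 | 1 | 1 | 1 | 2 | 3
  row 4: 0 | 1 | 1 | 2 | 3 | 4
  row 5: 1 | 2 | 2 | 3 | 4 | 5
  row 6: 1 | 2 | 3 | 4 | 5 | 6

giving w = (6, 2, 5, 4, 1, 3) via Δ²R.

ℓ(w)=11; the 4 essential cells (i,j,r):

[(1, 5, 0), (3, 4, 1), (4, 1, 0), (4, 3, 1)]


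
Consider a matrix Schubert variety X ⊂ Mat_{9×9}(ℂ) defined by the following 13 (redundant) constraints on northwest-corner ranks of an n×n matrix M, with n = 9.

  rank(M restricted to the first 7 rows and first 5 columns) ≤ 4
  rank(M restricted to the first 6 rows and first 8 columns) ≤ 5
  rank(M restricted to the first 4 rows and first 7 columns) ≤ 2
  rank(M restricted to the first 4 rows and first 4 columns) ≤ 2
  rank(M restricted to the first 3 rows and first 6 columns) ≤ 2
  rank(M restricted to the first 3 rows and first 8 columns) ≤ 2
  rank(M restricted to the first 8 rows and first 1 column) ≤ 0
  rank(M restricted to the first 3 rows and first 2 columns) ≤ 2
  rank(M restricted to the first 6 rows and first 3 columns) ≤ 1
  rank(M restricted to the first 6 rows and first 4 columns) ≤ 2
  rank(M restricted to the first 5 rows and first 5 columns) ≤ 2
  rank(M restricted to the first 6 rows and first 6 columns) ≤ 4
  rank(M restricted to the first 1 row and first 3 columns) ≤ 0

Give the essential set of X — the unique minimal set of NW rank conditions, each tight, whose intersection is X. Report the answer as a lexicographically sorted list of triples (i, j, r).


Propagating the 13 rank bounds to every northwest block:

  row 1: 0 0 0 1 1 1 1 1 1
  row 2: 0 1 1 2 2 2 2 2 2
  row 3: 0 1 1 2 2 2 2 2 3
  row 4: 0 1 1 2 2 2 2 3 4
  row 5: 0 1 1 2 2 3 3 4 5
  row 6: 0 1 1 2 3 4 4 5 6
  row 7: 0 1 2 3 4 5 5 6 7
  row 8: 0 1 2 3 4 5 6 7 8
  row 9: 1 2 3 4 5 6 7 8 9

so w = (4, 2, 9, 8, 6, 5, 3, 7, 1).

Rothe diagram D(w) (22 cells), 6 SE-corners (essential conditions):

[(1, 3, 0), (3, 8, 2), (4, 7, 2), (5, 5, 2), (6, 3, 1), (8, 1, 0)]


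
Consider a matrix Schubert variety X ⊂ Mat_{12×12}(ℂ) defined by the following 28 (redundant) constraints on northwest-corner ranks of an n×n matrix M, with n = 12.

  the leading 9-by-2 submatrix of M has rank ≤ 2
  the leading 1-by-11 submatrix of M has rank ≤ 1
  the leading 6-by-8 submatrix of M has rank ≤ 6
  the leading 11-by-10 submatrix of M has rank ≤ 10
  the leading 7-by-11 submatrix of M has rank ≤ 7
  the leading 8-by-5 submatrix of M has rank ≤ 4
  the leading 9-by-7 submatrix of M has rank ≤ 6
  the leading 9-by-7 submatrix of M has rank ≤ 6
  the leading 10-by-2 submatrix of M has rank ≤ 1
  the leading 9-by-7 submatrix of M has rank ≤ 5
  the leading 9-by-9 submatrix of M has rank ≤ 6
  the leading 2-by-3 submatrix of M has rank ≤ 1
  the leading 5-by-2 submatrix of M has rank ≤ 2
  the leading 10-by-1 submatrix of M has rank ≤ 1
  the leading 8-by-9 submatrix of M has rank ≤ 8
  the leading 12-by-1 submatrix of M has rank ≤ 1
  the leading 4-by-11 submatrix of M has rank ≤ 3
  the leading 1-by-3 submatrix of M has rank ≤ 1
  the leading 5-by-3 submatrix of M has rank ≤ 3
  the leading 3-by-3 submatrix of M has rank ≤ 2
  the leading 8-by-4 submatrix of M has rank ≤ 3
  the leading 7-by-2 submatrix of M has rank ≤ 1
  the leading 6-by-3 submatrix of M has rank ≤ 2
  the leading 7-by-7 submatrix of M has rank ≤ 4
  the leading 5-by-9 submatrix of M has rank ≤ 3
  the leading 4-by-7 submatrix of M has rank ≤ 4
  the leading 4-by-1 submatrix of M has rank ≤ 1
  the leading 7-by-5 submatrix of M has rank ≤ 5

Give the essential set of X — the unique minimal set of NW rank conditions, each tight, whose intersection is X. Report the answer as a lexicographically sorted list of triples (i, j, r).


Rank table r_w(12×12) implied by the 28 constraints:

  row 1: 1 | 1 | 1 | 1 | 1 | 1 | 1 | 1 | 1 | 1 | 1 | 1
  row 2: 1 | 1 | 1 | 2 | 2 | 2 | 2 | 2 | 2 | 2 | 2 | 2
  row 3: 1 | 1 | 2 | 3 | 3 | 3 | 3 | 3 | 3 | 3 | 3 | 3
  row 4: 1 | 1 | 2 | 3 | 3 | 3 | 3 | 3 | 3 | 3 | 3 | 4
  row 5: 1 | 1 | 2 | 3 | 3 | 3 | 3 | 3 | 3 | 4 | 4 | 5
  row 6: 1 | 1 | 2 | 3 | 4 | 4 | 4 | 4 | 4 | 5 | 5 | 6
  row 7: 1 | 1 | 2 | 3 | 4 | 4 | 4 | 5 | 5 | 6 | 6 | 7
  row 8: 1 | 1 | 2 | 3 | 4 | 5 | 5 | 6 | 6 | 7 | 7 | 8
  row 9: 1 | 1 | 2 | 3 | 4 | 5 | 5 | 6 | 6 | 7 | 8 | 9
  row 10: 1 | 1 | 2 | 3 | 4 | 5 | 6 | 7 | 7 | 8 | 9 | 10
  row 11: 1 | 2 | 3 | 4 | 5 | 6 | 7 | 8 | 8 | 9 | 10 | 11
  row 12: 1 | 2 | 3 | 4 | 5 | 6 | 7 | 8 | 9 | 10 | 11 | 12

second differences of R give the permutation w = (1, 4, 3, 12, 10, 5, 8, 6, 11, 7, 2, 9).

ℓ(w)=26; the 7 essential cells (i,j,r):

[(2, 3, 1), (4, 11, 3), (5, 9, 3), (7, 7, 4), (9, 7, 5), (9, 9, 6), (10, 2, 1)]


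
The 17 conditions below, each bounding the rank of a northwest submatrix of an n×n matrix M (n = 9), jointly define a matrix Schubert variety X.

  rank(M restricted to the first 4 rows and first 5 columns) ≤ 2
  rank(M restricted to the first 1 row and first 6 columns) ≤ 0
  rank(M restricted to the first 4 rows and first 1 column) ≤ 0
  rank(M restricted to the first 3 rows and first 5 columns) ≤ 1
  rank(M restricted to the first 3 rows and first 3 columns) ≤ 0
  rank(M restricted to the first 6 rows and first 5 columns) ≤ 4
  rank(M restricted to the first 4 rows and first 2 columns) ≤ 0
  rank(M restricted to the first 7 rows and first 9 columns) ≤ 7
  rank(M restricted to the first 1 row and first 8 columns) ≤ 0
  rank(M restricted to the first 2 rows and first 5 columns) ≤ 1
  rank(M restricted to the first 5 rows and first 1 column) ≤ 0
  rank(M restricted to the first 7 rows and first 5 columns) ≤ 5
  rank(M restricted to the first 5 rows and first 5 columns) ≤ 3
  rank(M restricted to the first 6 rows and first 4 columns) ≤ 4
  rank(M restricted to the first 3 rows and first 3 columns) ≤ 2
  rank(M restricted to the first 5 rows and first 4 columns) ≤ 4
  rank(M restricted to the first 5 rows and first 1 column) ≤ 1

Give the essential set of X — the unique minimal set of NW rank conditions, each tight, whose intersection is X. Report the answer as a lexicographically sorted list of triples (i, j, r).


Rank table r_w(9×9) implied by the 17 constraints:

  i=1: 0 | 0 | 0 | 0 | 0 | 0 | 0 | 0 | 1
  i=2: 0 | 0 | 0 | 1 | 1 | 1 | 1 | 1 | 2
  i=3: 0 | 0 | 0 | 1 | 1 | 2 | 2 | 2 | 3
  i=4: 0 | 0 | 1 | 2 | 2 | 3 | 3 | 3 | 4
  i=5: 0 | 1 | 2 | 3 | 3 | 4 | 4 | 4 | 5
  i=6: 1 | 2 | 3 | 4 | 4 | 5 | 5 | 5 | 6
  i=7: 1 | 2 | 3 | 4 | 5 | 6 | 6 | 6 | 7
  i=8: 1 | 2 | 3 | 4 | 5 | 6 | 7 | 7 | 8
  i=9: 1 | 2 | 3 | 4 | 5 | 6 | 7 | 8 | 9

the unique w with this rank table is (9, 4, 6, 3, 2, 1, 5, 7, 8).

5 SE-corners of the 18-cell Rothe diagram give Ess(w):

[(1, 8, 0), (3, 3, 0), (3, 5, 1), (4, 2, 0), (5, 1, 0)]


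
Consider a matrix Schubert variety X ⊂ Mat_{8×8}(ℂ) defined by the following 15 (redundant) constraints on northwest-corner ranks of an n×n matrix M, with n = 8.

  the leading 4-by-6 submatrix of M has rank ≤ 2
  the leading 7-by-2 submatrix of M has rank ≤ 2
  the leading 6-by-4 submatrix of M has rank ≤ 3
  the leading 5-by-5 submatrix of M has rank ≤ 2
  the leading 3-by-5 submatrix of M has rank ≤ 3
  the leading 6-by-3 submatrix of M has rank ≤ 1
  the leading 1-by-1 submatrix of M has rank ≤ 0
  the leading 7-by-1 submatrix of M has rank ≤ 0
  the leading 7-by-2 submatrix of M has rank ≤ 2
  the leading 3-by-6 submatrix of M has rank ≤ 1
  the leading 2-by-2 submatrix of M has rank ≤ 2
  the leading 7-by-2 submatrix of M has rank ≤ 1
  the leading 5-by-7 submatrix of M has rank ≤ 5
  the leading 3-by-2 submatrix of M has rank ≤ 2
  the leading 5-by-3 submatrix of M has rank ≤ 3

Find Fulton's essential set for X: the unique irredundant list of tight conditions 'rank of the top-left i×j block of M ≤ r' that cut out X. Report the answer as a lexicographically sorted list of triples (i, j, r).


Propagating the 15 rank bounds to every northwest block:

  0 | 1 | 1 | 1 | 1 | 1 | 1 | 1
  0 | 1 | 1 | 1 | 1 | 1 | 2 | 2
  0 | 1 | 1 | 1 | 1 | 1 | 2 | 3
  0 | 1 | 1 | 2 | 2 | 2 | 3 | 4
  0 | 1 | 1 | 2 | 2 | 3 | 4 | 5
  0 | 1 | 1 | 2 | 3 | 4 | 5 | 6
  0 | 1 | 2 | 3 | 4 | 5 | 6 | 7
  1 | 2 | 3 | 4 | 5 | 6 | 7 | 8

giving w = (2, 7, 8, 4, 6, 5, 3, 1) via Δ²R.

D(w) has 19 cells with 4 SE-corners; essential set:

[(3, 6, 1), (5, 5, 2), (6, 3, 1), (7, 1, 0)]


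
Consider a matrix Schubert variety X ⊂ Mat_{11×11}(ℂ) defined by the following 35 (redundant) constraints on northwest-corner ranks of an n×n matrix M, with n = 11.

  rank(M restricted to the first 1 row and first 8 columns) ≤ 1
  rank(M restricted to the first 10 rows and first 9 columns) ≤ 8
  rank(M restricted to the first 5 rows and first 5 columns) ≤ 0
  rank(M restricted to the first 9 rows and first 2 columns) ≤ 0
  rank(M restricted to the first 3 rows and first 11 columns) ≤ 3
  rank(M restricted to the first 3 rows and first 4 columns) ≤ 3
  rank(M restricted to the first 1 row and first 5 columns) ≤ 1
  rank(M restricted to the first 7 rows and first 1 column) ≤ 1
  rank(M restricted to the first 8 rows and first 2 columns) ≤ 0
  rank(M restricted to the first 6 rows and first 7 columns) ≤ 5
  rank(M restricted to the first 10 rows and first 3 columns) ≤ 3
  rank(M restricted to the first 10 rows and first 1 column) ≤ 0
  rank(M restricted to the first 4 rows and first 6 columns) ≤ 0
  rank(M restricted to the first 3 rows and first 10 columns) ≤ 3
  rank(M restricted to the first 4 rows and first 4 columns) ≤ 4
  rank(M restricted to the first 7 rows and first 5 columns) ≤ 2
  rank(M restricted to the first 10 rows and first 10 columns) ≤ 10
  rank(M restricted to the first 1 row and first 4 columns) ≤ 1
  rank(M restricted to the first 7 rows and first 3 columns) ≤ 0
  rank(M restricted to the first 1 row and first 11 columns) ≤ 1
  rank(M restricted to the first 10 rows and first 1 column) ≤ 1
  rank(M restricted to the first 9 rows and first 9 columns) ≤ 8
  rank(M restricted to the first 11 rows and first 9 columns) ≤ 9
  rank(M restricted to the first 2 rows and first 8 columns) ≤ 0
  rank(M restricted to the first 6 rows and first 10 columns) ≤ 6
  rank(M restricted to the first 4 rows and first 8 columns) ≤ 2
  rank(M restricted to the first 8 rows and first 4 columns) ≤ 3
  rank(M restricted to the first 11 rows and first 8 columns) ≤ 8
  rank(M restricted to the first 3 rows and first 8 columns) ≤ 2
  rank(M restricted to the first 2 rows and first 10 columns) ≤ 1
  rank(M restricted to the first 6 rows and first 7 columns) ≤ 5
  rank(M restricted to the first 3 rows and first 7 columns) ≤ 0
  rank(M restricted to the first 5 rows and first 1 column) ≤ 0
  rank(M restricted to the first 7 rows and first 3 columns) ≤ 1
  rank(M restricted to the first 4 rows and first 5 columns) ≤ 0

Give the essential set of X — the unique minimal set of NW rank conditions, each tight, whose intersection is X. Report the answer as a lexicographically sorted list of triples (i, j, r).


Reconstructing r_w from the 35 given conditions:

  R[1]: 0 0 0 0 0 0 0 0 1 1 1
  R[2]: 0 0 0 0 0 0 0 0 1 1 2
  R[3]: 0 0 0 0 0 0 0 1 2 2 3
  R[4]: 0 0 0 0 0 0 1 2 3 3 4
  R[5]: 0 0 0 0 0 1 2 3 4 4 5
  R[6]: 0 0 0 1 1 2 3 4 5 5 6
  R[7]: 0 0 0 1 2 3 4 5 6 6 7
  R[8]: 0 0 1 2 3 4 5 6 7 7 8
  R[9]: 0 0 1 2 3 4 5 6 7 8 9
  R[10]: 0 1 2 3 4 5 6 7 8 9 10
  R[11]: 1 2 3 4 5 6 7 8 9 10 11

hence w(1..11) = (9, 11, 8, 7, 6, 4, 5, 3, 10, 2, 1).

8 SE-corners of the 46-cell Rothe diagram give Ess(w):

[(2, 8, 0), (2, 10, 1), (3, 7, 0), (4, 6, 0), (5, 5, 0), (7, 3, 0), (9, 2, 0), (10, 1, 0)]


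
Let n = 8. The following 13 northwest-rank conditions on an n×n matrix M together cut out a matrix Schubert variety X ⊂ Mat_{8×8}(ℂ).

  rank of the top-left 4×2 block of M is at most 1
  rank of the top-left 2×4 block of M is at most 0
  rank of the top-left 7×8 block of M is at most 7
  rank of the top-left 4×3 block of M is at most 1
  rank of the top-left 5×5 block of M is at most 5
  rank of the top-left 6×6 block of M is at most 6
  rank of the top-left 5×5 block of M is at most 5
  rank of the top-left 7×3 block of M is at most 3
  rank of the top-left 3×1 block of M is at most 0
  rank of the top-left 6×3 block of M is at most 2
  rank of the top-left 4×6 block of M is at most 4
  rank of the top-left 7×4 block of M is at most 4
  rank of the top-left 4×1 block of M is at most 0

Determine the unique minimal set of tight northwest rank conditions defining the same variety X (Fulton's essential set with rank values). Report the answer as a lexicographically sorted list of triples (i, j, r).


Rank table r_w(8×8) implied by the 13 constraints:

  0, 0, 0, 0, 1, 1, 1, 1
  0, 0, 0, 0, 1, 2, 2, 2
  0, 1, 1, 1, 2, 3, 3, 3
  0, 1, 1, 2, 3, 4, 4, 4
  1, 2, 2, 3, 4, 5, 5, 5
  1, 2, 2, 3, 4, 5, 6, 6
  1, 2, 3, 4, 5, 6, 7, 7
  1, 2, 3, 4, 5, 6, 7, 8

the unique w with this rank table is (5, 6, 2, 4, 1, 7, 3, 8).

D(w) has 12 cells with 4 SE-corners; essential set:

[(2, 4, 0), (4, 1, 0), (4, 3, 1), (6, 3, 2)]


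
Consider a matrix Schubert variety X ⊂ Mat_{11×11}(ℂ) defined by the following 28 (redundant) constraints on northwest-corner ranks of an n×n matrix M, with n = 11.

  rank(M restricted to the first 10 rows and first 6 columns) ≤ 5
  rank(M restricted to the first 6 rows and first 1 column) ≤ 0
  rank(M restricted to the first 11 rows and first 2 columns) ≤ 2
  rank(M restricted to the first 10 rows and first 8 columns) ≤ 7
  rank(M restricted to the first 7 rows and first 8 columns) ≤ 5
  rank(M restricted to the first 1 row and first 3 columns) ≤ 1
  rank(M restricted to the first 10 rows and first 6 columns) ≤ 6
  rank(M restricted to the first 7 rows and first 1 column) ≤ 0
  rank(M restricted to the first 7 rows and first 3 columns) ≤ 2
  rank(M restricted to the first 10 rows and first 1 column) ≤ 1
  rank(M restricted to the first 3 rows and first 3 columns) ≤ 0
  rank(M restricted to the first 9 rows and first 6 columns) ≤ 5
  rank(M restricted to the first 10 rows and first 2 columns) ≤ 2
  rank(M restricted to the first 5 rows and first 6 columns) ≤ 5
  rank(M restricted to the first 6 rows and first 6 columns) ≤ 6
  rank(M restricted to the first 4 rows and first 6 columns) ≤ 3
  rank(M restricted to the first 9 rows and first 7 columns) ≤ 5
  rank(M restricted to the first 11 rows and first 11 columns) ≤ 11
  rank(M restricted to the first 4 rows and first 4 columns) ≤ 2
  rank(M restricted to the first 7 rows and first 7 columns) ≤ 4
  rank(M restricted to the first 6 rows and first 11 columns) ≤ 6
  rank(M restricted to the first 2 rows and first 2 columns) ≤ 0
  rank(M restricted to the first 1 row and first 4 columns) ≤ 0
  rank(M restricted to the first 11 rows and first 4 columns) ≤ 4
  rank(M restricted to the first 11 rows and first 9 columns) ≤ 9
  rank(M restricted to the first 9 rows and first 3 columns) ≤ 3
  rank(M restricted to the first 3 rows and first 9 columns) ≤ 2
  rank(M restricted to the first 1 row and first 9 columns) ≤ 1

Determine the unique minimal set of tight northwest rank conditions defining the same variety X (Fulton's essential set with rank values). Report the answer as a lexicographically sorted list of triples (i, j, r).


Reconstructing r_w from the 28 given conditions:

  0, 0, 0, 0, 1, 1, 1, 1, 1, 1, 1
  0, 0, 0, 1, 2, 2, 2, 2, 2, 2, 2
  0, 0, 0, 1, 2, 2, 2, 2, 2, 3, 3
  0, 1, 1, 2, 3, 3, 3, 3, 3, 4, 4
  0, 1, 2, 3, 4, 4, 4, 4, 4, 5, 5
  0, 1, 2, 3, 4, 4, 4, 5, 5, 6, 6
  0, 1, 2, 3, 4, 4, 4, 5, 6, 7, 7
  1, 2, 3, 4, 5, 5, 5, 6, 7, 8, 8
  1, 2, 3, 4, 5, 5, 5, 6, 7, 8, 9
  1, 2, 3, 4, 5, 5, 6, 7, 8, 9, 10
  1, 2, 3, 4, 5, 6, 7, 8, 9, 10, 11

second differences of R give the permutation w = (5, 4, 10, 2, 3, 8, 9, 1, 11, 7, 6).

Fulton essential set (7 of the 25 Rothe cells):

[(1, 4, 0), (3, 3, 0), (3, 9, 2), (7, 1, 0), (7, 7, 4), (9, 7, 5), (10, 6, 5)]


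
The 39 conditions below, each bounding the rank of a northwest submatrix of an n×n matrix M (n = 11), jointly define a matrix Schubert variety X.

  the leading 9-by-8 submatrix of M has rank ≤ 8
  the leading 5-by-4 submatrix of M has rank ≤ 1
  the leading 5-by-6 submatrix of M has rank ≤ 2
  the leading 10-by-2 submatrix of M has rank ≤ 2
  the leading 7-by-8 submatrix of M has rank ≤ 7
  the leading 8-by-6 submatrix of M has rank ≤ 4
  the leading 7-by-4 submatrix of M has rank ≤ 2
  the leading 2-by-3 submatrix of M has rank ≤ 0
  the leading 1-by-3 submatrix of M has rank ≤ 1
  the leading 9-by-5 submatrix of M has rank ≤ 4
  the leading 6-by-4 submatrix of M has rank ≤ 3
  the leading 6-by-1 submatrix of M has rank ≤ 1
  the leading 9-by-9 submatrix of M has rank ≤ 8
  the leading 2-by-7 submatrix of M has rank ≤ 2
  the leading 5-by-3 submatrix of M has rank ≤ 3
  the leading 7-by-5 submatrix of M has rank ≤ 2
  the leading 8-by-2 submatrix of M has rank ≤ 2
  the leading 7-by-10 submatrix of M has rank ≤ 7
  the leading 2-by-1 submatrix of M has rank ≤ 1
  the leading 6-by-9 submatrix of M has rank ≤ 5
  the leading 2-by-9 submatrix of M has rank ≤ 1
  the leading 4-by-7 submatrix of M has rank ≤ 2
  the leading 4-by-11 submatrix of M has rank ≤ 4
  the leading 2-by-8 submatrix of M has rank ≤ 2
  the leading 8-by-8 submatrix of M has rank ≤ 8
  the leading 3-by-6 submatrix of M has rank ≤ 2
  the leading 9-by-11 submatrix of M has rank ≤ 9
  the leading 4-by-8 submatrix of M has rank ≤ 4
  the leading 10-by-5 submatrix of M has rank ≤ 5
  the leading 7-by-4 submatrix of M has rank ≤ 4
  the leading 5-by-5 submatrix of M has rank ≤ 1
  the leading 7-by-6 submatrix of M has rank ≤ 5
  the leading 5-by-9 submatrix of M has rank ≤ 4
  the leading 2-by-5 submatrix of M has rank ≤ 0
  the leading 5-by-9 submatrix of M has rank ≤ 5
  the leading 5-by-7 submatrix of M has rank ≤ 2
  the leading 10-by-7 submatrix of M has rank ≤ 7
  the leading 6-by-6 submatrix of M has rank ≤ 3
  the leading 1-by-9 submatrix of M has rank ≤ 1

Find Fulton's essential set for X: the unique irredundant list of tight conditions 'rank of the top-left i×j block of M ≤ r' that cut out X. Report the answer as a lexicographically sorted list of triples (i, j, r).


Computing R[i][j] = min implied NW-rank bound (n=11, 39 conditions):

  R[1]: 0 | 0 | 0 | 0 | 0 | 1 | 1 | 1 | 1 | 1 | 1
  R[2]: 0 | 0 | 0 | 0 | 0 | 1 | 1 | 1 | 1 | 2 | 2
  R[3]: 1 | 1 | 1 | 1 | 1 | 2 | 2 | 2 | 2 | 3 | 3
  R[4]: 1 | 1 | 1 | 1 | 1 | 2 | 2 | 3 | 3 | 4 | 4
  R[5]: 1 | 1 | 1 | 1 | 1 | 2 | 2 | 3 | 4 | 5 | 5
  R[6]: 1 | 2 | 2 | 2 | 2 | 3 | 3 | 4 | 5 | 6 | 6
  R[7]: 1 | 2 | 2 | 2 | 2 | 3 | 4 | 5 | 6 | 7 | 7
  R[8]: 1 | 2 | 3 | 3 | 3 | 4 | 5 | 6 | 7 | 8 | 8
  R[9]: 1 | 2 | 3 | 4 | 4 | 5 | 6 | 7 | 8 | 9 | 9
  R[10]: 1 | 2 | 3 | 4 | 5 | 6 | 7 | 8 | 9 | 10 | 10
  R[11]: 1 | 2 | 3 | 4 | 5 | 6 | 7 | 8 | 9 | 10 | 11

reading off 1-entries of Δ²R: w = (6, 10, 1, 8, 9, 2, 7, 3, 4, 5, 11).

Fulton essential set (5 of the 26 Rothe cells):

[(2, 5, 0), (2, 9, 1), (5, 5, 1), (5, 7, 2), (7, 5, 2)]


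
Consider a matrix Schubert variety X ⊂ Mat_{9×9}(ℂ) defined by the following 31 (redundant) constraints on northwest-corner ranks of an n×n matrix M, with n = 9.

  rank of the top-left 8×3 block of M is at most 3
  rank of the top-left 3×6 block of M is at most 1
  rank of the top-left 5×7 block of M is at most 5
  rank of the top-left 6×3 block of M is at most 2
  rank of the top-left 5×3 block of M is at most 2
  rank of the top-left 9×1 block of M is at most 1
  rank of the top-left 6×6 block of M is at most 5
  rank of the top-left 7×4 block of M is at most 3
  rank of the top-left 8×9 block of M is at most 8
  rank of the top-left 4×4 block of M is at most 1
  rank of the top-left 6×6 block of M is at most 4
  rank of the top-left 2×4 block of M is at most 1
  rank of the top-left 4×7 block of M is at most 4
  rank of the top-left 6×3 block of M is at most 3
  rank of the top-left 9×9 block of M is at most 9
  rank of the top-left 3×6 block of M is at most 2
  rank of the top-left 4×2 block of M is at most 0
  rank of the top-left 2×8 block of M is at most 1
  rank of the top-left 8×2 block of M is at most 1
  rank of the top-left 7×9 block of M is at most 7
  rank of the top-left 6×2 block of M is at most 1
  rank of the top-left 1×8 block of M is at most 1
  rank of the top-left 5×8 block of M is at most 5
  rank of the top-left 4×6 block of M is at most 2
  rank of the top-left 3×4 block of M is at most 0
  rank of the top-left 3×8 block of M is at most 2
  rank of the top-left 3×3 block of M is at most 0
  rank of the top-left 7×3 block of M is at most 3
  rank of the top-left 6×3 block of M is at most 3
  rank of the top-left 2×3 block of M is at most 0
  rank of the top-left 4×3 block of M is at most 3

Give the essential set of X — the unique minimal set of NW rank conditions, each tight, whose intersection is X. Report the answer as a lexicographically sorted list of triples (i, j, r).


Reconstructing r_w from the 31 given conditions:

  0  0  0  0  1  1  1  1  1
  0  0  0  0  1  1  1  1  2
  0  0  0  0  1  1  2  2  3
  0  0  1  1  2  2  3  3  4
  1  1  2  2  3  3  4  4  5
  1  1  2  3  4  4  5  5  6
  1  1  2  3  4  5  6  6  7
  1  1  2  3  4  5  6  7  8
  1  2  3  4  5  6  7  8  9

so w = (5, 9, 7, 3, 1, 4, 6, 8, 2).

D(w) has 21 cells with 5 SE-corners; essential set:

[(2, 8, 1), (3, 4, 0), (3, 6, 1), (4, 2, 0), (8, 2, 1)]


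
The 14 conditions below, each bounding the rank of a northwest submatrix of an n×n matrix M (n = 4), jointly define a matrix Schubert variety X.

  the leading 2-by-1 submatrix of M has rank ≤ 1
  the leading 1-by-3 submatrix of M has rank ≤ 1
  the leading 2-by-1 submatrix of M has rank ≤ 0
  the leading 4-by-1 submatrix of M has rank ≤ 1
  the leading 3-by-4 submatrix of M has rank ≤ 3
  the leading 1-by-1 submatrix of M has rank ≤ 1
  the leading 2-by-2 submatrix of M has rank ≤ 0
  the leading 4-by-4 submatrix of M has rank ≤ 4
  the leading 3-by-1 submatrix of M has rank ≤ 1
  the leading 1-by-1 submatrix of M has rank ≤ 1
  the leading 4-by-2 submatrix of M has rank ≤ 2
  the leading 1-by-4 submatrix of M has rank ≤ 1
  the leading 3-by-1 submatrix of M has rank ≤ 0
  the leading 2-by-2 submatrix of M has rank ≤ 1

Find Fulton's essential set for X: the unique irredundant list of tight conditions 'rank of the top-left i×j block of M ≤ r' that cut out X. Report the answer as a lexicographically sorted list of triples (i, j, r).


Propagating the 14 rank bounds to every northwest block:

  R[1]: 0 0 1 1
  R[2]: 0 0 1 2
  R[3]: 0 1 2 3
  R[4]: 1 2 3 4

the unique w with this rank table is (3, 4, 2, 1).

|D(w)|=5, |Ess(w)|=2:

[(2, 2, 0), (3, 1, 0)]


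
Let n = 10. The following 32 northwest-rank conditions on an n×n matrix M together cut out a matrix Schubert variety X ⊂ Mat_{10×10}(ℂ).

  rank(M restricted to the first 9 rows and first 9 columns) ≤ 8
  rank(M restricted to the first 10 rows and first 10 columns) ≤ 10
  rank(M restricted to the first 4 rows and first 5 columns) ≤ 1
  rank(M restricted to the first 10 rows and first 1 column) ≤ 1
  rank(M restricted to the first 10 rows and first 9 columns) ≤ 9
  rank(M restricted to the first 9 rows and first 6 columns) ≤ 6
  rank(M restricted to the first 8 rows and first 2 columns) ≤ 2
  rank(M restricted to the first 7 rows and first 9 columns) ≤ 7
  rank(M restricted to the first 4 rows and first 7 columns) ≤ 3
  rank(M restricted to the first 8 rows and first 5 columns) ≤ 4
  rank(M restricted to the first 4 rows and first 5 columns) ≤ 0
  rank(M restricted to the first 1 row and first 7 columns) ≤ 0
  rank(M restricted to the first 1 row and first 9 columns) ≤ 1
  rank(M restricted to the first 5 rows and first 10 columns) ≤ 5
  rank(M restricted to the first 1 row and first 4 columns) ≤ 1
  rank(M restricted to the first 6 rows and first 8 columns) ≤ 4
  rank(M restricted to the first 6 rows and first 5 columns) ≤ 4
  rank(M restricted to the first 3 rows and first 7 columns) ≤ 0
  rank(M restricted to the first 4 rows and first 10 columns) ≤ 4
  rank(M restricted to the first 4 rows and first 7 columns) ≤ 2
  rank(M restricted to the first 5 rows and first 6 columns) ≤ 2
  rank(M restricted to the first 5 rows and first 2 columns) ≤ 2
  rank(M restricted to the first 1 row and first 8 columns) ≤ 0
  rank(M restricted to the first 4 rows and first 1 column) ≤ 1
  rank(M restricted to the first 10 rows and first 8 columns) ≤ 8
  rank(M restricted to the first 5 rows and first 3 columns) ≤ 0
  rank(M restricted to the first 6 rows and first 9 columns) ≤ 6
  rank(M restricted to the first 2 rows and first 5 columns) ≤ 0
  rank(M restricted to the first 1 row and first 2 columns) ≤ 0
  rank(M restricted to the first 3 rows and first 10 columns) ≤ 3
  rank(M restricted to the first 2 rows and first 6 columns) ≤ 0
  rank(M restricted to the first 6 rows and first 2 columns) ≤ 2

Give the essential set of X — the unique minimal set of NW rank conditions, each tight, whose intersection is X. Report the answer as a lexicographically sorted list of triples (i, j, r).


Reconstructing r_w from the 32 given conditions:

  0, 0, 0, 0, 0, 0, 0, 0, 1, 1
  0, 0, 0, 0, 0, 0, 0, 1, 2, 2
  0, 0, 0, 0, 0, 0, 0, 1, 2, 3
  0, 0, 0, 0, 0, 1, 1, 2, 3, 4
  0, 0, 0, 1, 1, 2, 2, 3, 4, 5
  1, 1, 1, 2, 2, 3, 3, 4, 5, 6
  1, 2, 2, 3, 3, 4, 4, 5, 6, 7
  1, 2, 3, 4, 4, 5, 5, 6, 7, 8
  1, 2, 3, 4, 5, 6, 6, 7, 8, 9
  1, 2, 3, 4, 5, 6, 7, 8, 9, 10

so w = (9, 8, 10, 6, 4, 1, 2, 3, 5, 7).

Rothe diagram D(w) (30 cells), 4 SE-corners (essential conditions):

[(1, 8, 0), (3, 7, 0), (4, 5, 0), (5, 3, 0)]


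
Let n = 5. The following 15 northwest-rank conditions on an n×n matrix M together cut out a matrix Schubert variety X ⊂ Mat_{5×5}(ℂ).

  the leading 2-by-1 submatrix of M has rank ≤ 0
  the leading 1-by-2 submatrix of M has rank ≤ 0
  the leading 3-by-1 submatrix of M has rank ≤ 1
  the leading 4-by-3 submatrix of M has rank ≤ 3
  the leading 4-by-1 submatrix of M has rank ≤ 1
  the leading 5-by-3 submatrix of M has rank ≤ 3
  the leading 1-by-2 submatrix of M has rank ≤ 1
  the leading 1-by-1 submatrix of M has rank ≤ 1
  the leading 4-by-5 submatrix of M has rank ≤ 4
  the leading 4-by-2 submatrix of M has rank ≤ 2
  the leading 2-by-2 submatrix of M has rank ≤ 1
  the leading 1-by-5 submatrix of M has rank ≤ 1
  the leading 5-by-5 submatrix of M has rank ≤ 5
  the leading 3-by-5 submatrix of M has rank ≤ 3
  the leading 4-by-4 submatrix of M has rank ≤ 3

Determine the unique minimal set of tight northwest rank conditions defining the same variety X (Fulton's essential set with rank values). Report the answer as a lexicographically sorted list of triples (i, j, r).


The tightest implied rank at each (i,j), from the 15 conditions:

  i=1: 0, 0, 1, 1, 1
  i=2: 0, 1, 2, 2, 2
  i=3: 1, 2, 3, 3, 3
  i=4: 1, 2, 3, 3, 4
  i=5: 1, 2, 3, 4, 5

hence w(1..5) = (3, 2, 1, 5, 4).

D(w) has 4 cells with 3 SE-corners; essential set:

[(1, 2, 0), (2, 1, 0), (4, 4, 3)]


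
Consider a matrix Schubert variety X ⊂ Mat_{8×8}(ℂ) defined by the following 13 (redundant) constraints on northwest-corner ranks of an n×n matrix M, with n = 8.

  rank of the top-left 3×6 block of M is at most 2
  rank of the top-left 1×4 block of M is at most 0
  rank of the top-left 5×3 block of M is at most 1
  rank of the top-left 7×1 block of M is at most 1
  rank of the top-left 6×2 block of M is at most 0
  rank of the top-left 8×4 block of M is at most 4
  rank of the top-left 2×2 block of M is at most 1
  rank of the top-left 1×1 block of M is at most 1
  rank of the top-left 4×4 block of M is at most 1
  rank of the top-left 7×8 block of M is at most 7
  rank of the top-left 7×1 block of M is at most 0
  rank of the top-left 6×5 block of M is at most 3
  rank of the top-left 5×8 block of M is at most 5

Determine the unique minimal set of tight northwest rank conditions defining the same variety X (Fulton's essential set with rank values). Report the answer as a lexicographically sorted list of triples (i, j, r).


Reconstructing r_w from the 13 given conditions:

  row 1: 0, 0, 0, 0, 1, 1, 1, 1
  row 2: 0, 0, 1, 1, 2, 2, 2, 2
  row 3: 0, 0, 1, 1, 2, 2, 3, 3
  row 4: 0, 0, 1, 1, 2, 3, 4, 4
  row 5: 0, 0, 1, 2, 3, 4, 5, 5
  row 6: 0, 0, 1, 2, 3, 4, 5, 6
  row 7: 0, 1, 2, 3, 4, 5, 6, 7
  row 8: 1, 2, 3, 4, 5, 6, 7, 8

the unique w with this rank table is (5, 3, 7, 6, 4, 8, 2, 1).

|D(w)|=18, |Ess(w)|=5:

[(1, 4, 0), (3, 6, 2), (4, 4, 1), (6, 2, 0), (7, 1, 0)]


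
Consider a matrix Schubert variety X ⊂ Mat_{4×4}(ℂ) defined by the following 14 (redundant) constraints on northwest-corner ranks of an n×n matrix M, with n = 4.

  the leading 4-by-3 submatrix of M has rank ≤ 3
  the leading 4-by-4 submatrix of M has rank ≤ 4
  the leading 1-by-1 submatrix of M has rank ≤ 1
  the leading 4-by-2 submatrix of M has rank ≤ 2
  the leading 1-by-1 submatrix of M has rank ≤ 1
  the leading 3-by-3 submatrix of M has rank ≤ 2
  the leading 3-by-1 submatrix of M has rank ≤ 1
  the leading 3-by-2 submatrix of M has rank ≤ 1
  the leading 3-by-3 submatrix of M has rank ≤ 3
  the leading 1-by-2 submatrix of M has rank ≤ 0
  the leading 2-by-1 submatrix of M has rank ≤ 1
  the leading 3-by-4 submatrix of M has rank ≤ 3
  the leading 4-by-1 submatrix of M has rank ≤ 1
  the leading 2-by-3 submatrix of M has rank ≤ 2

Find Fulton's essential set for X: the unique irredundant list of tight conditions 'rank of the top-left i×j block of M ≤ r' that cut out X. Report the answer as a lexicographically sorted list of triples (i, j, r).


Rank table r_w(4×4) implied by the 14 constraints:

  0 0 1 1
  1 1 2 2
  1 1 2 3
  1 2 3 4

second differences of R give the permutation w = (3, 1, 4, 2).

Rothe diagram D(w) (3 cells), 2 SE-corners (essential conditions):

[(1, 2, 0), (3, 2, 1)]


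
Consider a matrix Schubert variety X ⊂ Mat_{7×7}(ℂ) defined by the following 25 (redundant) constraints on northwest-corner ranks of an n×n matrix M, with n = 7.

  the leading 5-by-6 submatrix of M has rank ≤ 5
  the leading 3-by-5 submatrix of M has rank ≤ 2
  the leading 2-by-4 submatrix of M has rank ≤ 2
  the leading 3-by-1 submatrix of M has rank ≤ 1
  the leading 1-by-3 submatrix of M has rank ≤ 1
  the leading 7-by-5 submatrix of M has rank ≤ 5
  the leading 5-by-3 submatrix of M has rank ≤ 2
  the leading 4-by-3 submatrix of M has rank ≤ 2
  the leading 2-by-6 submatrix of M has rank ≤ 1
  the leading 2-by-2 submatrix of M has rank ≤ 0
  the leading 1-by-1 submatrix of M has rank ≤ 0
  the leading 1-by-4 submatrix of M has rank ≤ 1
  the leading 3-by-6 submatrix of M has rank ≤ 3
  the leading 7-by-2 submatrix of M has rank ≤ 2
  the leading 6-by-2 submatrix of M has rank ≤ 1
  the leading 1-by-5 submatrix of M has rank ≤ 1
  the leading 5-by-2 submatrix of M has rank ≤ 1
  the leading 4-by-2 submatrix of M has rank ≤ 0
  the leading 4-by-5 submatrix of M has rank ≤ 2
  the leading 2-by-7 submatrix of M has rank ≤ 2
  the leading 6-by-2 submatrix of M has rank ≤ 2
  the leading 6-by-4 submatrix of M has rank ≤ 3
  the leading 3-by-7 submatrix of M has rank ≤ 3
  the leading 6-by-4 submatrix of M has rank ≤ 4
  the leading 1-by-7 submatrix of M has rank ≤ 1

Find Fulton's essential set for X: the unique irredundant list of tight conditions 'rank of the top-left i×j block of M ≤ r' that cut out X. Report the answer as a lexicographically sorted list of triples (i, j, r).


Propagating the 25 rank bounds to every northwest block:

  i=1: 0, 0, 1, 1, 1, 1, 1
  i=2: 0, 0, 1, 1, 1, 1, 2
  i=3: 0, 0, 1, 2, 2, 2, 3
  i=4: 0, 0, 1, 2, 2, 3, 4
  i=5: 1, 1, 2, 3, 3, 4, 5
  i=6: 1, 1, 2, 3, 4, 5, 6
  i=7: 1, 2, 3, 4, 5, 6, 7

giving w = (3, 7, 4, 6, 1, 5, 2) via Δ²R.

D(w) has 13 cells with 4 SE-corners; essential set:

[(2, 6, 1), (4, 2, 0), (4, 5, 2), (6, 2, 1)]


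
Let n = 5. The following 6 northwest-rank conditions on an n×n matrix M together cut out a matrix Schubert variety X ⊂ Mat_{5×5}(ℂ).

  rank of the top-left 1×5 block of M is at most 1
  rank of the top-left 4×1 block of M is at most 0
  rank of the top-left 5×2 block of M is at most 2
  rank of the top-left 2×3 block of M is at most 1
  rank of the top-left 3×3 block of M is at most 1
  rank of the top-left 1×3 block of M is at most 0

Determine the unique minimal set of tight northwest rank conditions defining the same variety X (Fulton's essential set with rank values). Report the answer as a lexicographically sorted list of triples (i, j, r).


Recovering R(i,j) via the rank-extension bound from the 6 conditions:

  0  0  0  1  1
  0  1  1  2  2
  0  1  1  2  3
  0  1  2  3  4
  1  2  3  4  5

giving w = (4, 2, 5, 3, 1) via Δ²R.

D(w) has 7 cells with 3 SE-corners; essential set:

[(1, 3, 0), (3, 3, 1), (4, 1, 0)]


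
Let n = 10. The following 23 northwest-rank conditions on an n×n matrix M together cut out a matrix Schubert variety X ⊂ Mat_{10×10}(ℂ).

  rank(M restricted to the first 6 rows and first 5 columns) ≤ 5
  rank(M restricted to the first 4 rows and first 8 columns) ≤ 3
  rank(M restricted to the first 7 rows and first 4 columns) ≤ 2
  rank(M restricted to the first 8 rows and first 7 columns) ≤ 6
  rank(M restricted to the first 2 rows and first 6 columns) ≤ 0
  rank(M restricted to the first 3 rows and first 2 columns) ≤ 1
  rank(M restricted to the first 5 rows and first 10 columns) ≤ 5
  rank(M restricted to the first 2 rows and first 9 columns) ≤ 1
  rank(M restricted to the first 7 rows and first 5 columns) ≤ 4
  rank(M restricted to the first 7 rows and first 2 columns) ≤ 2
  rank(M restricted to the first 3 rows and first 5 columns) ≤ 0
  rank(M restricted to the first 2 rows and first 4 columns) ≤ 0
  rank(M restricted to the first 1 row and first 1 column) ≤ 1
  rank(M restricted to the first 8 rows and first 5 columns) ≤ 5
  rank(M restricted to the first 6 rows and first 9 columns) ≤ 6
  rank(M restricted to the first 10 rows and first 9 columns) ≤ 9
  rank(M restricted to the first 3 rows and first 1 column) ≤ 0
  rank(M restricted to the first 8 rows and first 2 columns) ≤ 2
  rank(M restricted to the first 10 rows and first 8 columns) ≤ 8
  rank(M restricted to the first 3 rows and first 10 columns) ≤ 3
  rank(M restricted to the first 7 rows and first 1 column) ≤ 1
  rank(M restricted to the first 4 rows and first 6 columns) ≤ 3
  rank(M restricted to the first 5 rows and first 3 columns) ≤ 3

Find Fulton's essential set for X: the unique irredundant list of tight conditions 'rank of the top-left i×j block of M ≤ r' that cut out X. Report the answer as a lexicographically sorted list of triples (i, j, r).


Reconstructing r_w from the 23 given conditions:

  i=1: 0 0 0 0 0 0 1 1 1 1
  i=2: 0 0 0 0 0 0 1 1 1 2
  i=3: 0 0 0 0 0 1 2 2 2 3
  i=4: 1 1 1 1 1 2 3 3 3 4
  i=5: 1 2 2 2 2 3 4 4 4 5
  i=6: 1 2 2 2 3 4 5 5 5 6
  i=7: 1 2 2 2 3 4 5 6 6 7
  i=8: 1 2 3 3 4 5 6 7 7 8
  i=9: 1 2 3 4 5 6 7 8 8 9
  i=10: 1 2 3 4 5 6 7 8 9 10

the unique w with this rank table is (7, 10, 6, 1, 2, 5, 8, 3, 4, 9).

ℓ(w)=23; the 4 essential cells (i,j,r):

[(2, 6, 0), (2, 9, 1), (3, 5, 0), (7, 4, 2)]


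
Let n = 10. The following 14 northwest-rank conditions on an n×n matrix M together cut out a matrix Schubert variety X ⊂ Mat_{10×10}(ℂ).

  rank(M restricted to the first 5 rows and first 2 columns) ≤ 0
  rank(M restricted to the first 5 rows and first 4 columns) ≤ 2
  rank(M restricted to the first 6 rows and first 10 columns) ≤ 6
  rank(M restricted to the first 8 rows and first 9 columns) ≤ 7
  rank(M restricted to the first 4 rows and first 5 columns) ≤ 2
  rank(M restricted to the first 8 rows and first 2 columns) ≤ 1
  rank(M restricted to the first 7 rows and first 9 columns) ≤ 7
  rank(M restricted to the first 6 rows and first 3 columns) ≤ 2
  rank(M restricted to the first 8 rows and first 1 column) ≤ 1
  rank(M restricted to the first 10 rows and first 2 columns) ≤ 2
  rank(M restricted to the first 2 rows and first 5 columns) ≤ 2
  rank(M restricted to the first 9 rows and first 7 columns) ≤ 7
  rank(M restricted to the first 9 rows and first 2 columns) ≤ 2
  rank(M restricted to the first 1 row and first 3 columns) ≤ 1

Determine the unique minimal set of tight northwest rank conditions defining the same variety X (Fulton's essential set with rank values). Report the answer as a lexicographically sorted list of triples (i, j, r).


Recovering R(i,j) via the rank-extension bound from the 14 conditions:

  R[1]: 0 0 1 1 1 1 1 1 1 1
  R[2]: 0 0 1 2 2 2 2 2 2 2
  R[3]: 0 0 1 2 2 3 3 3 3 3
  R[4]: 0 0 1 2 2 3 4 4 4 4
  R[5]: 0 0 1 2 3 4 5 5 5 5
  R[6]: 1 1 2 3 4 5 6 6 6 6
  R[7]: 1 1 2 3 4 5 6 7 7 7
  R[8]: 1 1 2 3 4 5 6 7 7 8
  R[9]: 1 2 3 4 5 6 7 8 8 9
  R[10]: 1 2 3 4 5 6 7 8 9 10

reading off 1-entries of Δ²R: w = (3, 4, 6, 7, 5, 1, 8, 10, 2, 9).

D(w) has 15 cells with 4 SE-corners; essential set:

[(4, 5, 2), (5, 2, 0), (8, 2, 1), (8, 9, 7)]


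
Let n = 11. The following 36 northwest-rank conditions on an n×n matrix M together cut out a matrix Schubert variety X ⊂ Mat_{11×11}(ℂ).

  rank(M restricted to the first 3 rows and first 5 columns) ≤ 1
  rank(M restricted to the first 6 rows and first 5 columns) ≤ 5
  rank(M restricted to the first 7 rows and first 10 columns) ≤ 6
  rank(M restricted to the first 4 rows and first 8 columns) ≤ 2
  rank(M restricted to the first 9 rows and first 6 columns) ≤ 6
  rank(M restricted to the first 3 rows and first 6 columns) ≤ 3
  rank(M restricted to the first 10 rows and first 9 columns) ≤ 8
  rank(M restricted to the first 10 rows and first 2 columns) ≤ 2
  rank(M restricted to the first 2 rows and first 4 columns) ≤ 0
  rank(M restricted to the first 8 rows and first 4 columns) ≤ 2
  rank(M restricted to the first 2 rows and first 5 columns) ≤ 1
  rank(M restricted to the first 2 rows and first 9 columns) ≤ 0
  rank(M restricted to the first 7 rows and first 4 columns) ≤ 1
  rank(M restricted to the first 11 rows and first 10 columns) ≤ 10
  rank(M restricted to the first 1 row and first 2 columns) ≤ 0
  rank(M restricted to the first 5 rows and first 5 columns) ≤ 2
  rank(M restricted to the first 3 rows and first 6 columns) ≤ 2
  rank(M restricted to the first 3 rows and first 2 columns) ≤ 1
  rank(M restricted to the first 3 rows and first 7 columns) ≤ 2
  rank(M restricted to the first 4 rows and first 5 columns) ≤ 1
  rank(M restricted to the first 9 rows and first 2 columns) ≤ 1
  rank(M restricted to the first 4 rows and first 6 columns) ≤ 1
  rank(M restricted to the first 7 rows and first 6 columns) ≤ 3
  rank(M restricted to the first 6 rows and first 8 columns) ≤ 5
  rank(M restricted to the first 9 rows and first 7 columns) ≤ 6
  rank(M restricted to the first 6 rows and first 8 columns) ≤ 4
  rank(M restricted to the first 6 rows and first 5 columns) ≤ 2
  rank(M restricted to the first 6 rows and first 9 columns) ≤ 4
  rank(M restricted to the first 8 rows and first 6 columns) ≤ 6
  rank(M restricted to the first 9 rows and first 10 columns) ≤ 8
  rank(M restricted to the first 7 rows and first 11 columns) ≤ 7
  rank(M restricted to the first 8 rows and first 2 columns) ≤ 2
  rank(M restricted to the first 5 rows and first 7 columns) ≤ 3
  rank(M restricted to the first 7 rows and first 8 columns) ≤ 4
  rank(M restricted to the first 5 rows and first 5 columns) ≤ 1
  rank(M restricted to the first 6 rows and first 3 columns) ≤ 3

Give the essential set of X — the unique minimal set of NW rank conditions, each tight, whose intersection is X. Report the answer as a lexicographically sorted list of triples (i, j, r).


Reconstructing r_w from the 36 given conditions:

  0, 0, 0, 0, 0, 0, 0, 0, 0, 1, 1
  0, 0, 0, 0, 0, 0, 0, 0, 0, 1, 2
  1, 1, 1, 1, 1, 1, 1, 1, 1, 2, 3
  1, 1, 1, 1, 1, 1, 2, 2, 2, 3, 4
  1, 1, 1, 1, 1, 2, 3, 3, 3, 4, 5
  1, 1, 1, 1, 2, 3, 4, 4, 4, 5, 6
  1, 1, 1, 1, 2, 3, 4, 4, 5, 6, 7
  1, 1, 2, 2, 3, 4, 5, 5, 6, 7, 8
  1, 1, 2, 3, 4, 5, 6, 6, 7, 8, 9
  1, 2, 3, 4, 5, 6, 7, 7, 8, 9, 10
  1, 2, 3, 4, 5, 6, 7, 8, 9, 10, 11

giving w = (10, 11, 1, 7, 6, 5, 9, 3, 4, 2, 8) via Δ²R.

|D(w)|=36, |Ess(w)|=6:

[(2, 9, 0), (4, 6, 1), (5, 5, 1), (7, 4, 1), (7, 8, 4), (9, 2, 1)]
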